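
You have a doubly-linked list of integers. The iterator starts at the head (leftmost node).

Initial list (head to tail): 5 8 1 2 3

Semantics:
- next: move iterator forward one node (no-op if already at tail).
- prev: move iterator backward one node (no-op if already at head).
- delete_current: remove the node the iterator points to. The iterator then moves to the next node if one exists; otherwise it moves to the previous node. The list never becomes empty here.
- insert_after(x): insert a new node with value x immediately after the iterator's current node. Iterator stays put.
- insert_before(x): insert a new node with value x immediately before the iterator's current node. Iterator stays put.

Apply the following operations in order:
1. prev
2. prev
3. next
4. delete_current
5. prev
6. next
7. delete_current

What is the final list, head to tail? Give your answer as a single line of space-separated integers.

After 1 (prev): list=[5, 8, 1, 2, 3] cursor@5
After 2 (prev): list=[5, 8, 1, 2, 3] cursor@5
After 3 (next): list=[5, 8, 1, 2, 3] cursor@8
After 4 (delete_current): list=[5, 1, 2, 3] cursor@1
After 5 (prev): list=[5, 1, 2, 3] cursor@5
After 6 (next): list=[5, 1, 2, 3] cursor@1
After 7 (delete_current): list=[5, 2, 3] cursor@2

Answer: 5 2 3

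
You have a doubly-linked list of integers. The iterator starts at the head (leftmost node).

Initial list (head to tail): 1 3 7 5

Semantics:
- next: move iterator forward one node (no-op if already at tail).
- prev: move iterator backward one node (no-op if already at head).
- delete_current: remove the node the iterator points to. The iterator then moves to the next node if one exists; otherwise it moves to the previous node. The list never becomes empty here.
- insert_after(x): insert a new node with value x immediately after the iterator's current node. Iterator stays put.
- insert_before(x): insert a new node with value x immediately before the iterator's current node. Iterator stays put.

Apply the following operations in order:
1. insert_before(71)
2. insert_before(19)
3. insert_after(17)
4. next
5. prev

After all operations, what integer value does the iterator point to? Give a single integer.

After 1 (insert_before(71)): list=[71, 1, 3, 7, 5] cursor@1
After 2 (insert_before(19)): list=[71, 19, 1, 3, 7, 5] cursor@1
After 3 (insert_after(17)): list=[71, 19, 1, 17, 3, 7, 5] cursor@1
After 4 (next): list=[71, 19, 1, 17, 3, 7, 5] cursor@17
After 5 (prev): list=[71, 19, 1, 17, 3, 7, 5] cursor@1

Answer: 1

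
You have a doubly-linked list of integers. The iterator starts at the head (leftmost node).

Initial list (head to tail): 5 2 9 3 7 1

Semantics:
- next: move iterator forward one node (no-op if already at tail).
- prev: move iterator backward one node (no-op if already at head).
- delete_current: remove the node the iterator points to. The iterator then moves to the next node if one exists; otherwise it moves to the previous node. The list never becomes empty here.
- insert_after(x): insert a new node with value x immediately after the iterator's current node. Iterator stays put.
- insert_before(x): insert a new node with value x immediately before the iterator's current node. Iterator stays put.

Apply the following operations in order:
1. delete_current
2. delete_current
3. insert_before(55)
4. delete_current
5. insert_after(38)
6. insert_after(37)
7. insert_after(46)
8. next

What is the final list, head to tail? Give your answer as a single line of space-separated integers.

After 1 (delete_current): list=[2, 9, 3, 7, 1] cursor@2
After 2 (delete_current): list=[9, 3, 7, 1] cursor@9
After 3 (insert_before(55)): list=[55, 9, 3, 7, 1] cursor@9
After 4 (delete_current): list=[55, 3, 7, 1] cursor@3
After 5 (insert_after(38)): list=[55, 3, 38, 7, 1] cursor@3
After 6 (insert_after(37)): list=[55, 3, 37, 38, 7, 1] cursor@3
After 7 (insert_after(46)): list=[55, 3, 46, 37, 38, 7, 1] cursor@3
After 8 (next): list=[55, 3, 46, 37, 38, 7, 1] cursor@46

Answer: 55 3 46 37 38 7 1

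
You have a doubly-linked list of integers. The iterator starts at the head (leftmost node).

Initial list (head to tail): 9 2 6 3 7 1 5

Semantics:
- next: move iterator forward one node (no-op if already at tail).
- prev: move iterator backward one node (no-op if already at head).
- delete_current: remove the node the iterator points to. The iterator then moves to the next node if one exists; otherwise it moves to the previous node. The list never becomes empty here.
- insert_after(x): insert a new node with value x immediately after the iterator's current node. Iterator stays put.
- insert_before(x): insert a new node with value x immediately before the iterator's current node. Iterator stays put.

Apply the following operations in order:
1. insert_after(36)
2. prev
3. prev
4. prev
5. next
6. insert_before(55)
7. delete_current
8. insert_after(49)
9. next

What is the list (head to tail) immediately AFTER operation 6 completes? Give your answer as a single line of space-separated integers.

After 1 (insert_after(36)): list=[9, 36, 2, 6, 3, 7, 1, 5] cursor@9
After 2 (prev): list=[9, 36, 2, 6, 3, 7, 1, 5] cursor@9
After 3 (prev): list=[9, 36, 2, 6, 3, 7, 1, 5] cursor@9
After 4 (prev): list=[9, 36, 2, 6, 3, 7, 1, 5] cursor@9
After 5 (next): list=[9, 36, 2, 6, 3, 7, 1, 5] cursor@36
After 6 (insert_before(55)): list=[9, 55, 36, 2, 6, 3, 7, 1, 5] cursor@36

Answer: 9 55 36 2 6 3 7 1 5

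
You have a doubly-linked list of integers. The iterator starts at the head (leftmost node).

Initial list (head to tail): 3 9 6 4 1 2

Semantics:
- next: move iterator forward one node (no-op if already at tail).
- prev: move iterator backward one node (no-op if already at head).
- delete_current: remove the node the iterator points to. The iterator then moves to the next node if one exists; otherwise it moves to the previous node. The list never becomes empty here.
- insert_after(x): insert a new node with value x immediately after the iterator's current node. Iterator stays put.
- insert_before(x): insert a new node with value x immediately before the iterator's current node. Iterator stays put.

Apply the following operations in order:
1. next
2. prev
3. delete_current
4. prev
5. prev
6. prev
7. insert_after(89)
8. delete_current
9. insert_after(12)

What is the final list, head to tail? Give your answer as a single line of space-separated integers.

After 1 (next): list=[3, 9, 6, 4, 1, 2] cursor@9
After 2 (prev): list=[3, 9, 6, 4, 1, 2] cursor@3
After 3 (delete_current): list=[9, 6, 4, 1, 2] cursor@9
After 4 (prev): list=[9, 6, 4, 1, 2] cursor@9
After 5 (prev): list=[9, 6, 4, 1, 2] cursor@9
After 6 (prev): list=[9, 6, 4, 1, 2] cursor@9
After 7 (insert_after(89)): list=[9, 89, 6, 4, 1, 2] cursor@9
After 8 (delete_current): list=[89, 6, 4, 1, 2] cursor@89
After 9 (insert_after(12)): list=[89, 12, 6, 4, 1, 2] cursor@89

Answer: 89 12 6 4 1 2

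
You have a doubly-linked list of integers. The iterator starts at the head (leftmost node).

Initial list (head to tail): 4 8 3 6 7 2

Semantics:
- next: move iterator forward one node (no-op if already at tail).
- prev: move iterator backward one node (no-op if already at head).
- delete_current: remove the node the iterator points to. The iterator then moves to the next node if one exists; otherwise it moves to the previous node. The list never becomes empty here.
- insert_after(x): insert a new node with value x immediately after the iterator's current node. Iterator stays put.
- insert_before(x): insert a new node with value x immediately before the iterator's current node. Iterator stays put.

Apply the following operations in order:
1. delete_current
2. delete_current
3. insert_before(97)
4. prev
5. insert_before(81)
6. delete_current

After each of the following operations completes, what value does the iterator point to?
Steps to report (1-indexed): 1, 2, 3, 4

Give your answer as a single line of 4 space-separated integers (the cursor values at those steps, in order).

After 1 (delete_current): list=[8, 3, 6, 7, 2] cursor@8
After 2 (delete_current): list=[3, 6, 7, 2] cursor@3
After 3 (insert_before(97)): list=[97, 3, 6, 7, 2] cursor@3
After 4 (prev): list=[97, 3, 6, 7, 2] cursor@97
After 5 (insert_before(81)): list=[81, 97, 3, 6, 7, 2] cursor@97
After 6 (delete_current): list=[81, 3, 6, 7, 2] cursor@3

Answer: 8 3 3 97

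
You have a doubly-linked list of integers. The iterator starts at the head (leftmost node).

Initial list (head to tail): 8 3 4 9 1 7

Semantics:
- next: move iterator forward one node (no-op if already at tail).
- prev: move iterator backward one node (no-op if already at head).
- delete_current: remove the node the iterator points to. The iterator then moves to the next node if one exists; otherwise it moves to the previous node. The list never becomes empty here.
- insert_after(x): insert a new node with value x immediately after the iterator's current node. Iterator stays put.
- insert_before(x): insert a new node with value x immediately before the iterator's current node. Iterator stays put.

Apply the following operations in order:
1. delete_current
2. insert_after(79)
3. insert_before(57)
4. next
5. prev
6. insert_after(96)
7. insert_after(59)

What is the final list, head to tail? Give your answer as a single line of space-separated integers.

After 1 (delete_current): list=[3, 4, 9, 1, 7] cursor@3
After 2 (insert_after(79)): list=[3, 79, 4, 9, 1, 7] cursor@3
After 3 (insert_before(57)): list=[57, 3, 79, 4, 9, 1, 7] cursor@3
After 4 (next): list=[57, 3, 79, 4, 9, 1, 7] cursor@79
After 5 (prev): list=[57, 3, 79, 4, 9, 1, 7] cursor@3
After 6 (insert_after(96)): list=[57, 3, 96, 79, 4, 9, 1, 7] cursor@3
After 7 (insert_after(59)): list=[57, 3, 59, 96, 79, 4, 9, 1, 7] cursor@3

Answer: 57 3 59 96 79 4 9 1 7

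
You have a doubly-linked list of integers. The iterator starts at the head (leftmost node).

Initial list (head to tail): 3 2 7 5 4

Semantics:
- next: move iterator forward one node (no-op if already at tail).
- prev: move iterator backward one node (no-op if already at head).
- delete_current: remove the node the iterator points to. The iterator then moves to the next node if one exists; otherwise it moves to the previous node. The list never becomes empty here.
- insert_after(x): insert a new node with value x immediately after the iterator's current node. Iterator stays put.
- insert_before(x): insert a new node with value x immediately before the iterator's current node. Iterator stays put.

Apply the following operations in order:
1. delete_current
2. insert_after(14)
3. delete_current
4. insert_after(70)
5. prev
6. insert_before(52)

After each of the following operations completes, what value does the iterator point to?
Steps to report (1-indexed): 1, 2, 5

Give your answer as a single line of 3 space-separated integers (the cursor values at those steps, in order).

After 1 (delete_current): list=[2, 7, 5, 4] cursor@2
After 2 (insert_after(14)): list=[2, 14, 7, 5, 4] cursor@2
After 3 (delete_current): list=[14, 7, 5, 4] cursor@14
After 4 (insert_after(70)): list=[14, 70, 7, 5, 4] cursor@14
After 5 (prev): list=[14, 70, 7, 5, 4] cursor@14
After 6 (insert_before(52)): list=[52, 14, 70, 7, 5, 4] cursor@14

Answer: 2 2 14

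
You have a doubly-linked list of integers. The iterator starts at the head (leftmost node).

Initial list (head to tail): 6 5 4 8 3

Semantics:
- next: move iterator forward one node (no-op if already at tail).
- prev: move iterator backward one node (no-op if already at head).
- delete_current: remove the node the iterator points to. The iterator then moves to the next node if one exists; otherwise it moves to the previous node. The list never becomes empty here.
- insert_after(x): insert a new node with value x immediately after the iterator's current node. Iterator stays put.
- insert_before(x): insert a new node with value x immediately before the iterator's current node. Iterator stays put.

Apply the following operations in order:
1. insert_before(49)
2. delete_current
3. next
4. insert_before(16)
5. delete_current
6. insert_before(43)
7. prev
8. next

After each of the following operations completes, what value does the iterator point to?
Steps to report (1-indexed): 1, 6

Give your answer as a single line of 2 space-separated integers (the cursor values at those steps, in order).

After 1 (insert_before(49)): list=[49, 6, 5, 4, 8, 3] cursor@6
After 2 (delete_current): list=[49, 5, 4, 8, 3] cursor@5
After 3 (next): list=[49, 5, 4, 8, 3] cursor@4
After 4 (insert_before(16)): list=[49, 5, 16, 4, 8, 3] cursor@4
After 5 (delete_current): list=[49, 5, 16, 8, 3] cursor@8
After 6 (insert_before(43)): list=[49, 5, 16, 43, 8, 3] cursor@8
After 7 (prev): list=[49, 5, 16, 43, 8, 3] cursor@43
After 8 (next): list=[49, 5, 16, 43, 8, 3] cursor@8

Answer: 6 8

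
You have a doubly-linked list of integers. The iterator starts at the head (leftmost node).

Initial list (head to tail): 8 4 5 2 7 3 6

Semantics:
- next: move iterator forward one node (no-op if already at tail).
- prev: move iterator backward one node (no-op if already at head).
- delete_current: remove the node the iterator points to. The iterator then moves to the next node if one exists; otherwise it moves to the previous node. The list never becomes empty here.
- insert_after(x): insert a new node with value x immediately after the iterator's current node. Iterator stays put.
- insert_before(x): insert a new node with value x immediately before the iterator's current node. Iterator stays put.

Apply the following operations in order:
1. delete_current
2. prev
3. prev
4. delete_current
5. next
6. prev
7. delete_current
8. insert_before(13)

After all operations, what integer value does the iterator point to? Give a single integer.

After 1 (delete_current): list=[4, 5, 2, 7, 3, 6] cursor@4
After 2 (prev): list=[4, 5, 2, 7, 3, 6] cursor@4
After 3 (prev): list=[4, 5, 2, 7, 3, 6] cursor@4
After 4 (delete_current): list=[5, 2, 7, 3, 6] cursor@5
After 5 (next): list=[5, 2, 7, 3, 6] cursor@2
After 6 (prev): list=[5, 2, 7, 3, 6] cursor@5
After 7 (delete_current): list=[2, 7, 3, 6] cursor@2
After 8 (insert_before(13)): list=[13, 2, 7, 3, 6] cursor@2

Answer: 2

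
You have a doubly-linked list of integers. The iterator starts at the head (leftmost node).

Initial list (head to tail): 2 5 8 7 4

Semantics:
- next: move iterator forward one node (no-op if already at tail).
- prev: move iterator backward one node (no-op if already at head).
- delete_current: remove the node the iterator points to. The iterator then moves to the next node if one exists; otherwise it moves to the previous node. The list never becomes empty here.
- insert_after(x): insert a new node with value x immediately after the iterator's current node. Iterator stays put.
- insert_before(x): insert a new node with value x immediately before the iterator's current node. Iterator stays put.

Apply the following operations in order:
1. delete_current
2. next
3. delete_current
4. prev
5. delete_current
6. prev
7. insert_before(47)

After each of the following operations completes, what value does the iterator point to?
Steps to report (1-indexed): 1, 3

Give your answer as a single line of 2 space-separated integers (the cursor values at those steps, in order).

After 1 (delete_current): list=[5, 8, 7, 4] cursor@5
After 2 (next): list=[5, 8, 7, 4] cursor@8
After 3 (delete_current): list=[5, 7, 4] cursor@7
After 4 (prev): list=[5, 7, 4] cursor@5
After 5 (delete_current): list=[7, 4] cursor@7
After 6 (prev): list=[7, 4] cursor@7
After 7 (insert_before(47)): list=[47, 7, 4] cursor@7

Answer: 5 7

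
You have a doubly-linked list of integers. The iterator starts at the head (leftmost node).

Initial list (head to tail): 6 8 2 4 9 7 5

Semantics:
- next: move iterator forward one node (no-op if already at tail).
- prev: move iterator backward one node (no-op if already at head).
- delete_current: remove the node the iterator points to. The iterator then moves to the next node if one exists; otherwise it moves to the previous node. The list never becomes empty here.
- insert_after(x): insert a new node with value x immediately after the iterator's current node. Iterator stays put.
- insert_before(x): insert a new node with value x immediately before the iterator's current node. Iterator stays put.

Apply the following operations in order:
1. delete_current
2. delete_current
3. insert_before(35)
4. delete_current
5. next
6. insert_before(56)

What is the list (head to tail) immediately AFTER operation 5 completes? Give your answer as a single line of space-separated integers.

After 1 (delete_current): list=[8, 2, 4, 9, 7, 5] cursor@8
After 2 (delete_current): list=[2, 4, 9, 7, 5] cursor@2
After 3 (insert_before(35)): list=[35, 2, 4, 9, 7, 5] cursor@2
After 4 (delete_current): list=[35, 4, 9, 7, 5] cursor@4
After 5 (next): list=[35, 4, 9, 7, 5] cursor@9

Answer: 35 4 9 7 5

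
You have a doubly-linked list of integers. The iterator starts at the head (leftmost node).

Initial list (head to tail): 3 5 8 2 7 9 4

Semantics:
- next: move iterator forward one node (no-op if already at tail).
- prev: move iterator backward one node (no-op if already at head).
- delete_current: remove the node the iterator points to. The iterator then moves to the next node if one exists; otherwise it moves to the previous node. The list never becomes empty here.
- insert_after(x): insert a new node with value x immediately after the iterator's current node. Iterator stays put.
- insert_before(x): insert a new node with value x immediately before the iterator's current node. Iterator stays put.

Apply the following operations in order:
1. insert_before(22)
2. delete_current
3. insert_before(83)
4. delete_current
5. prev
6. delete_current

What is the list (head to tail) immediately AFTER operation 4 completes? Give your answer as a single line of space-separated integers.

Answer: 22 83 8 2 7 9 4

Derivation:
After 1 (insert_before(22)): list=[22, 3, 5, 8, 2, 7, 9, 4] cursor@3
After 2 (delete_current): list=[22, 5, 8, 2, 7, 9, 4] cursor@5
After 3 (insert_before(83)): list=[22, 83, 5, 8, 2, 7, 9, 4] cursor@5
After 4 (delete_current): list=[22, 83, 8, 2, 7, 9, 4] cursor@8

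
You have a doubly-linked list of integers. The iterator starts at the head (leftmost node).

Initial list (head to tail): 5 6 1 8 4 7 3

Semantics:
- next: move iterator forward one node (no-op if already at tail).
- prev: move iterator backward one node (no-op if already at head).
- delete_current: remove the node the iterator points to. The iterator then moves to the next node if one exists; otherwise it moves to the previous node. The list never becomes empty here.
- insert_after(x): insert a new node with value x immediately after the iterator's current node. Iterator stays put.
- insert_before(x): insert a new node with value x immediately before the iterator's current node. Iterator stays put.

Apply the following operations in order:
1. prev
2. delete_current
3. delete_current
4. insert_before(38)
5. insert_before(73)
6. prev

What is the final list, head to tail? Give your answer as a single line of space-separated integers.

After 1 (prev): list=[5, 6, 1, 8, 4, 7, 3] cursor@5
After 2 (delete_current): list=[6, 1, 8, 4, 7, 3] cursor@6
After 3 (delete_current): list=[1, 8, 4, 7, 3] cursor@1
After 4 (insert_before(38)): list=[38, 1, 8, 4, 7, 3] cursor@1
After 5 (insert_before(73)): list=[38, 73, 1, 8, 4, 7, 3] cursor@1
After 6 (prev): list=[38, 73, 1, 8, 4, 7, 3] cursor@73

Answer: 38 73 1 8 4 7 3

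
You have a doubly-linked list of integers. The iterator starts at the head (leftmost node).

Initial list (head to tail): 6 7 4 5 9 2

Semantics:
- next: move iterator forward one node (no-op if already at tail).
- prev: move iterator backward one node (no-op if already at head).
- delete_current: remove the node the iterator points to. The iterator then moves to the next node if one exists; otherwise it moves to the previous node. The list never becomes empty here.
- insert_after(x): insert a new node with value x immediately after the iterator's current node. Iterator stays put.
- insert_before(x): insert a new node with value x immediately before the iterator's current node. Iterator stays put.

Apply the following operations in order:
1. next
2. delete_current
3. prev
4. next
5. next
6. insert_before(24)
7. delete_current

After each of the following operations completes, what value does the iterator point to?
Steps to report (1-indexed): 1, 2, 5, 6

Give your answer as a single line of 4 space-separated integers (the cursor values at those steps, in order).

Answer: 7 4 5 5

Derivation:
After 1 (next): list=[6, 7, 4, 5, 9, 2] cursor@7
After 2 (delete_current): list=[6, 4, 5, 9, 2] cursor@4
After 3 (prev): list=[6, 4, 5, 9, 2] cursor@6
After 4 (next): list=[6, 4, 5, 9, 2] cursor@4
After 5 (next): list=[6, 4, 5, 9, 2] cursor@5
After 6 (insert_before(24)): list=[6, 4, 24, 5, 9, 2] cursor@5
After 7 (delete_current): list=[6, 4, 24, 9, 2] cursor@9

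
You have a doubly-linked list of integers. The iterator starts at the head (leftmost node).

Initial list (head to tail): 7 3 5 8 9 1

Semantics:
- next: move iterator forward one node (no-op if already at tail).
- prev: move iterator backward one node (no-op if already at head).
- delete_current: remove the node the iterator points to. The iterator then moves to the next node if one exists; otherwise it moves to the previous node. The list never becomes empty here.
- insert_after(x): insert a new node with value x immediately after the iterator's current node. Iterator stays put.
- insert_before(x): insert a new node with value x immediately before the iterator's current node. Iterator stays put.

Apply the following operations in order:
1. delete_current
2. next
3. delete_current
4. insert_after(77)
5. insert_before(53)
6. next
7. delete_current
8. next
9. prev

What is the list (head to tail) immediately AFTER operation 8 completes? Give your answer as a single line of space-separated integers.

Answer: 3 53 8 9 1

Derivation:
After 1 (delete_current): list=[3, 5, 8, 9, 1] cursor@3
After 2 (next): list=[3, 5, 8, 9, 1] cursor@5
After 3 (delete_current): list=[3, 8, 9, 1] cursor@8
After 4 (insert_after(77)): list=[3, 8, 77, 9, 1] cursor@8
After 5 (insert_before(53)): list=[3, 53, 8, 77, 9, 1] cursor@8
After 6 (next): list=[3, 53, 8, 77, 9, 1] cursor@77
After 7 (delete_current): list=[3, 53, 8, 9, 1] cursor@9
After 8 (next): list=[3, 53, 8, 9, 1] cursor@1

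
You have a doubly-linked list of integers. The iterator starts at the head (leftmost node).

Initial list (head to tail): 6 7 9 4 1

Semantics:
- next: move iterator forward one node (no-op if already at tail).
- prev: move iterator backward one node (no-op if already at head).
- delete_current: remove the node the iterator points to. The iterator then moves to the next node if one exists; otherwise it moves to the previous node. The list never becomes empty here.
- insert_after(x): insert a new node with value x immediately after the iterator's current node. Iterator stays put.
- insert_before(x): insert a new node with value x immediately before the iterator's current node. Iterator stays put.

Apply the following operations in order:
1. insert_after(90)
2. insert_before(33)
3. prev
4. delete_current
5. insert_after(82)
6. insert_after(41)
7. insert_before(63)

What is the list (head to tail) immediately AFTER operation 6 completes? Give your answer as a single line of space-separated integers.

After 1 (insert_after(90)): list=[6, 90, 7, 9, 4, 1] cursor@6
After 2 (insert_before(33)): list=[33, 6, 90, 7, 9, 4, 1] cursor@6
After 3 (prev): list=[33, 6, 90, 7, 9, 4, 1] cursor@33
After 4 (delete_current): list=[6, 90, 7, 9, 4, 1] cursor@6
After 5 (insert_after(82)): list=[6, 82, 90, 7, 9, 4, 1] cursor@6
After 6 (insert_after(41)): list=[6, 41, 82, 90, 7, 9, 4, 1] cursor@6

Answer: 6 41 82 90 7 9 4 1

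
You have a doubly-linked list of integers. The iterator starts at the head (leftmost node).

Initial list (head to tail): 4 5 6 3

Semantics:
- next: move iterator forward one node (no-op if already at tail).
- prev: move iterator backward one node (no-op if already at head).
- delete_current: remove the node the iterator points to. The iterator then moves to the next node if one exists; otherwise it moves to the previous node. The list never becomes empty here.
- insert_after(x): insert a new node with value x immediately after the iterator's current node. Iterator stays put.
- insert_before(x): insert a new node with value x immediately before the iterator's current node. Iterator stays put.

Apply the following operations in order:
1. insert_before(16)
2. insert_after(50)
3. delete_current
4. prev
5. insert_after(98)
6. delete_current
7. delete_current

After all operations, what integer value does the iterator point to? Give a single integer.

After 1 (insert_before(16)): list=[16, 4, 5, 6, 3] cursor@4
After 2 (insert_after(50)): list=[16, 4, 50, 5, 6, 3] cursor@4
After 3 (delete_current): list=[16, 50, 5, 6, 3] cursor@50
After 4 (prev): list=[16, 50, 5, 6, 3] cursor@16
After 5 (insert_after(98)): list=[16, 98, 50, 5, 6, 3] cursor@16
After 6 (delete_current): list=[98, 50, 5, 6, 3] cursor@98
After 7 (delete_current): list=[50, 5, 6, 3] cursor@50

Answer: 50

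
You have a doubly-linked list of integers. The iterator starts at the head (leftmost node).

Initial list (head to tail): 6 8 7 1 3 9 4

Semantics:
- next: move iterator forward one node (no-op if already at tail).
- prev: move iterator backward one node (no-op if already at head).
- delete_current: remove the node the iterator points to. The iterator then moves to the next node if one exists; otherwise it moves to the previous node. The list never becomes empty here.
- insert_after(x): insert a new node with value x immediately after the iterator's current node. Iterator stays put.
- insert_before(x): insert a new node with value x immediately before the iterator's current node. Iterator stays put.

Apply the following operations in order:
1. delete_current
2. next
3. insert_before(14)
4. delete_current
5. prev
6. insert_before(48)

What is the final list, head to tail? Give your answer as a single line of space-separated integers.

Answer: 8 48 14 1 3 9 4

Derivation:
After 1 (delete_current): list=[8, 7, 1, 3, 9, 4] cursor@8
After 2 (next): list=[8, 7, 1, 3, 9, 4] cursor@7
After 3 (insert_before(14)): list=[8, 14, 7, 1, 3, 9, 4] cursor@7
After 4 (delete_current): list=[8, 14, 1, 3, 9, 4] cursor@1
After 5 (prev): list=[8, 14, 1, 3, 9, 4] cursor@14
After 6 (insert_before(48)): list=[8, 48, 14, 1, 3, 9, 4] cursor@14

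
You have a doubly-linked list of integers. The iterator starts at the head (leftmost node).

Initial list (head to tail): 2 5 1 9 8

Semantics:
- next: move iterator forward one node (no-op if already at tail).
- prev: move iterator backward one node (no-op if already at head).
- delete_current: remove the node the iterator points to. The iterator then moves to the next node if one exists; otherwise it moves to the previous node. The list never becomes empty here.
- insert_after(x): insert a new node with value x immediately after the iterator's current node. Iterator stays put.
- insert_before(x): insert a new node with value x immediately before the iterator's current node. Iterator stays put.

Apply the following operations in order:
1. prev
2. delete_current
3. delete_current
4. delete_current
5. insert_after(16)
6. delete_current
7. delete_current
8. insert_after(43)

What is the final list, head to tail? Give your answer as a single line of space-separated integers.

Answer: 8 43

Derivation:
After 1 (prev): list=[2, 5, 1, 9, 8] cursor@2
After 2 (delete_current): list=[5, 1, 9, 8] cursor@5
After 3 (delete_current): list=[1, 9, 8] cursor@1
After 4 (delete_current): list=[9, 8] cursor@9
After 5 (insert_after(16)): list=[9, 16, 8] cursor@9
After 6 (delete_current): list=[16, 8] cursor@16
After 7 (delete_current): list=[8] cursor@8
After 8 (insert_after(43)): list=[8, 43] cursor@8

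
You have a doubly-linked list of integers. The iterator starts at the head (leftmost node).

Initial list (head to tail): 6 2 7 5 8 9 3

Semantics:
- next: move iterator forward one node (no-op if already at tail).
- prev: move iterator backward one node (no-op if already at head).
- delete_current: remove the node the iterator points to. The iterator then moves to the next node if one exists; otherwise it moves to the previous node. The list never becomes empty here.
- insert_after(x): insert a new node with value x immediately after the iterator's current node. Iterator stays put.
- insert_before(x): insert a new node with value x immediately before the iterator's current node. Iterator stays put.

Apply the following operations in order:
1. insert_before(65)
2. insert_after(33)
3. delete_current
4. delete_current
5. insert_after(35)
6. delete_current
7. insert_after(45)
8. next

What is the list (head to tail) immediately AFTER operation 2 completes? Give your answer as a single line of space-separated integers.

After 1 (insert_before(65)): list=[65, 6, 2, 7, 5, 8, 9, 3] cursor@6
After 2 (insert_after(33)): list=[65, 6, 33, 2, 7, 5, 8, 9, 3] cursor@6

Answer: 65 6 33 2 7 5 8 9 3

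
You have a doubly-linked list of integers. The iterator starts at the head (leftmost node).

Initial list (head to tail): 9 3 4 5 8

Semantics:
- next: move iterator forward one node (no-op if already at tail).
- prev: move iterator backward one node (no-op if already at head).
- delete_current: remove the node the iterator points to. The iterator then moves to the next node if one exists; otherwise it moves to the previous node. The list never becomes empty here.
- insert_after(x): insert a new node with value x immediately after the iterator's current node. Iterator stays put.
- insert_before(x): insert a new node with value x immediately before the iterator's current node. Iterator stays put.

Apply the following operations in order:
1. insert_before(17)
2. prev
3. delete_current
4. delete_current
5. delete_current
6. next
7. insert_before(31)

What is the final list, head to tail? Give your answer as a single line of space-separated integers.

After 1 (insert_before(17)): list=[17, 9, 3, 4, 5, 8] cursor@9
After 2 (prev): list=[17, 9, 3, 4, 5, 8] cursor@17
After 3 (delete_current): list=[9, 3, 4, 5, 8] cursor@9
After 4 (delete_current): list=[3, 4, 5, 8] cursor@3
After 5 (delete_current): list=[4, 5, 8] cursor@4
After 6 (next): list=[4, 5, 8] cursor@5
After 7 (insert_before(31)): list=[4, 31, 5, 8] cursor@5

Answer: 4 31 5 8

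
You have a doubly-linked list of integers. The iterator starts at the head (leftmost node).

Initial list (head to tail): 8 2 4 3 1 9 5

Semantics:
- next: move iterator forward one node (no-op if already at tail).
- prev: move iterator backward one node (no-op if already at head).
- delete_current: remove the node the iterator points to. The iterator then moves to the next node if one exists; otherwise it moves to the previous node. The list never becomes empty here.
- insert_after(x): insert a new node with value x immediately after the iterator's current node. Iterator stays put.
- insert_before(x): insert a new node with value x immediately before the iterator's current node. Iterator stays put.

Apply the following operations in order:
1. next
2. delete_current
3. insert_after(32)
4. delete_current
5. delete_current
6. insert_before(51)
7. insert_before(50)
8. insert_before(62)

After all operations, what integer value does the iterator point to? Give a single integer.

Answer: 3

Derivation:
After 1 (next): list=[8, 2, 4, 3, 1, 9, 5] cursor@2
After 2 (delete_current): list=[8, 4, 3, 1, 9, 5] cursor@4
After 3 (insert_after(32)): list=[8, 4, 32, 3, 1, 9, 5] cursor@4
After 4 (delete_current): list=[8, 32, 3, 1, 9, 5] cursor@32
After 5 (delete_current): list=[8, 3, 1, 9, 5] cursor@3
After 6 (insert_before(51)): list=[8, 51, 3, 1, 9, 5] cursor@3
After 7 (insert_before(50)): list=[8, 51, 50, 3, 1, 9, 5] cursor@3
After 8 (insert_before(62)): list=[8, 51, 50, 62, 3, 1, 9, 5] cursor@3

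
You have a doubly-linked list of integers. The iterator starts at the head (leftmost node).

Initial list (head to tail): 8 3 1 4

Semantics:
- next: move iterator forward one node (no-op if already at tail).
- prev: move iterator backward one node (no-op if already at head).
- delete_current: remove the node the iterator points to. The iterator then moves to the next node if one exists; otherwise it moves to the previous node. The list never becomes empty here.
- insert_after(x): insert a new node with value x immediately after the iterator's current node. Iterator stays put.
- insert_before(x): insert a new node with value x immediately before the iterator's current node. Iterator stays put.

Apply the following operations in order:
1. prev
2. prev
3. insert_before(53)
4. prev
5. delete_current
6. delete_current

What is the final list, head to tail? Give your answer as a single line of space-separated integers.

After 1 (prev): list=[8, 3, 1, 4] cursor@8
After 2 (prev): list=[8, 3, 1, 4] cursor@8
After 3 (insert_before(53)): list=[53, 8, 3, 1, 4] cursor@8
After 4 (prev): list=[53, 8, 3, 1, 4] cursor@53
After 5 (delete_current): list=[8, 3, 1, 4] cursor@8
After 6 (delete_current): list=[3, 1, 4] cursor@3

Answer: 3 1 4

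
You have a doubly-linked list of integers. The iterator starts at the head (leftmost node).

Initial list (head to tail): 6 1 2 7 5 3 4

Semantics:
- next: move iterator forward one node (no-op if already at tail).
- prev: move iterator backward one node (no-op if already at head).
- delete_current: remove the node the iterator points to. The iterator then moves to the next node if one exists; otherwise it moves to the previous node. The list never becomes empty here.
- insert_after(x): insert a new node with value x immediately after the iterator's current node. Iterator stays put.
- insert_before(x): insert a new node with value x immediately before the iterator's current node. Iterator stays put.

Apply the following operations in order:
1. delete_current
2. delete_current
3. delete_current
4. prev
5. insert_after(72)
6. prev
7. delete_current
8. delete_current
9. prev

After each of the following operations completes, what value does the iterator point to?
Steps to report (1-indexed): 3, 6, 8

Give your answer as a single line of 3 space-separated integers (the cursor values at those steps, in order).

Answer: 7 7 5

Derivation:
After 1 (delete_current): list=[1, 2, 7, 5, 3, 4] cursor@1
After 2 (delete_current): list=[2, 7, 5, 3, 4] cursor@2
After 3 (delete_current): list=[7, 5, 3, 4] cursor@7
After 4 (prev): list=[7, 5, 3, 4] cursor@7
After 5 (insert_after(72)): list=[7, 72, 5, 3, 4] cursor@7
After 6 (prev): list=[7, 72, 5, 3, 4] cursor@7
After 7 (delete_current): list=[72, 5, 3, 4] cursor@72
After 8 (delete_current): list=[5, 3, 4] cursor@5
After 9 (prev): list=[5, 3, 4] cursor@5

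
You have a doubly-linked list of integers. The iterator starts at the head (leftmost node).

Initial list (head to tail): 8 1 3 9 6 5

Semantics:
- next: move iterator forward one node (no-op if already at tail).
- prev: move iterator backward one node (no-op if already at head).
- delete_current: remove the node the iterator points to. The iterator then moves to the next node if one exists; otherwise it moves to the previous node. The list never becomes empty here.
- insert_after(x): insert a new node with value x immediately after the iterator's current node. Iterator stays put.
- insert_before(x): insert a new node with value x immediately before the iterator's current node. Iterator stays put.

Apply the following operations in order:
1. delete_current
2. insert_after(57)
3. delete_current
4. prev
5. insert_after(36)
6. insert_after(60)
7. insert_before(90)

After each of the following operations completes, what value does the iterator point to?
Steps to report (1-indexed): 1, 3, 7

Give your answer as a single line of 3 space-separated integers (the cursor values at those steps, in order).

Answer: 1 57 57

Derivation:
After 1 (delete_current): list=[1, 3, 9, 6, 5] cursor@1
After 2 (insert_after(57)): list=[1, 57, 3, 9, 6, 5] cursor@1
After 3 (delete_current): list=[57, 3, 9, 6, 5] cursor@57
After 4 (prev): list=[57, 3, 9, 6, 5] cursor@57
After 5 (insert_after(36)): list=[57, 36, 3, 9, 6, 5] cursor@57
After 6 (insert_after(60)): list=[57, 60, 36, 3, 9, 6, 5] cursor@57
After 7 (insert_before(90)): list=[90, 57, 60, 36, 3, 9, 6, 5] cursor@57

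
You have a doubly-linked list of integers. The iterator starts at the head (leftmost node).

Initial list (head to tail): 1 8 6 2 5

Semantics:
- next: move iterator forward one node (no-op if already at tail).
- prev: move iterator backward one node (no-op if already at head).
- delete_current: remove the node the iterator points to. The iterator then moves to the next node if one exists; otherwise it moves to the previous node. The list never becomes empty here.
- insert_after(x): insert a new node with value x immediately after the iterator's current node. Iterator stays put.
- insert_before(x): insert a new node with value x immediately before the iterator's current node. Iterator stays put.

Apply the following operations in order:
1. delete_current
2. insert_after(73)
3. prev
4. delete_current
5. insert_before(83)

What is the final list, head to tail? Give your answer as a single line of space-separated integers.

Answer: 83 73 6 2 5

Derivation:
After 1 (delete_current): list=[8, 6, 2, 5] cursor@8
After 2 (insert_after(73)): list=[8, 73, 6, 2, 5] cursor@8
After 3 (prev): list=[8, 73, 6, 2, 5] cursor@8
After 4 (delete_current): list=[73, 6, 2, 5] cursor@73
After 5 (insert_before(83)): list=[83, 73, 6, 2, 5] cursor@73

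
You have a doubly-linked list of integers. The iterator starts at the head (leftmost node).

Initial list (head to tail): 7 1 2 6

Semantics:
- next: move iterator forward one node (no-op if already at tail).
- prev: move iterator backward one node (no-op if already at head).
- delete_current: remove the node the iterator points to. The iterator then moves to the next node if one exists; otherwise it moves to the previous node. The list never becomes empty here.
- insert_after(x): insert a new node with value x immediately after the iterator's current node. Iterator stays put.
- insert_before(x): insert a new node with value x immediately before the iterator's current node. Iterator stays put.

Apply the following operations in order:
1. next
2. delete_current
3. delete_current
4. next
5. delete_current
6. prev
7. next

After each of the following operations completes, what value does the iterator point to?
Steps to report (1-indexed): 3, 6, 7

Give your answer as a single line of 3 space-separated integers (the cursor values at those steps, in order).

Answer: 6 7 7

Derivation:
After 1 (next): list=[7, 1, 2, 6] cursor@1
After 2 (delete_current): list=[7, 2, 6] cursor@2
After 3 (delete_current): list=[7, 6] cursor@6
After 4 (next): list=[7, 6] cursor@6
After 5 (delete_current): list=[7] cursor@7
After 6 (prev): list=[7] cursor@7
After 7 (next): list=[7] cursor@7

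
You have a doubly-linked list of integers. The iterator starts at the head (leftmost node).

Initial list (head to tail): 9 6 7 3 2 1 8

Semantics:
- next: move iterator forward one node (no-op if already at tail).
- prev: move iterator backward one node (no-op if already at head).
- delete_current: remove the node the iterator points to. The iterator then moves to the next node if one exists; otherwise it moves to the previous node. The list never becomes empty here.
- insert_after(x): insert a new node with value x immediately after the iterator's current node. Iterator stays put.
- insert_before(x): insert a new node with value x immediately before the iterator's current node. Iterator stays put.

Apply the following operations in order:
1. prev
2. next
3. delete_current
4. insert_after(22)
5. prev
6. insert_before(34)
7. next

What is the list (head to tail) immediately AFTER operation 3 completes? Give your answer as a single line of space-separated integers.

After 1 (prev): list=[9, 6, 7, 3, 2, 1, 8] cursor@9
After 2 (next): list=[9, 6, 7, 3, 2, 1, 8] cursor@6
After 3 (delete_current): list=[9, 7, 3, 2, 1, 8] cursor@7

Answer: 9 7 3 2 1 8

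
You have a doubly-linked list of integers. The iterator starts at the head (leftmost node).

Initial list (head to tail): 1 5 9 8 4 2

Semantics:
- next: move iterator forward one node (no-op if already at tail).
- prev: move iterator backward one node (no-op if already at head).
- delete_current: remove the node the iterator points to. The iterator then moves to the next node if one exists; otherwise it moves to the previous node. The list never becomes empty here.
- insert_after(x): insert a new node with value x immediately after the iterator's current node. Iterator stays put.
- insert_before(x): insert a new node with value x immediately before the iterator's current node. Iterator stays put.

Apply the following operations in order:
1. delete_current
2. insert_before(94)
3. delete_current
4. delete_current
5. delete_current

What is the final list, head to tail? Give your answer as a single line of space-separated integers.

After 1 (delete_current): list=[5, 9, 8, 4, 2] cursor@5
After 2 (insert_before(94)): list=[94, 5, 9, 8, 4, 2] cursor@5
After 3 (delete_current): list=[94, 9, 8, 4, 2] cursor@9
After 4 (delete_current): list=[94, 8, 4, 2] cursor@8
After 5 (delete_current): list=[94, 4, 2] cursor@4

Answer: 94 4 2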